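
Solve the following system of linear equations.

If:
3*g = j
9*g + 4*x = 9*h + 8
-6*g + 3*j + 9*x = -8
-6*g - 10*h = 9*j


Then:
g = 1040/3363
h = -1144/1121
j = 1040/1121
x = -1112/1121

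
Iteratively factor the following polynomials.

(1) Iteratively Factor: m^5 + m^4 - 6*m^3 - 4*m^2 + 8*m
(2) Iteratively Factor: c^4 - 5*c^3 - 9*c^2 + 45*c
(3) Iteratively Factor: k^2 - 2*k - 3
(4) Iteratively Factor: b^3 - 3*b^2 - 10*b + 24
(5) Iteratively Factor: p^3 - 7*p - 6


(1) = (m + 2)*(m^4 - m^3 - 4*m^2 + 4*m) = (m - 2)*(m + 2)*(m^3 + m^2 - 2*m) = (m - 2)*(m + 2)^2*(m^2 - m) = m*(m - 2)*(m + 2)^2*(m - 1)
(2) = (c)*(c^3 - 5*c^2 - 9*c + 45) = c*(c - 5)*(c^2 - 9) = c*(c - 5)*(c - 3)*(c + 3)
(3) = (k - 3)*(k + 1)
(4) = (b + 3)*(b^2 - 6*b + 8) = (b - 4)*(b + 3)*(b - 2)
(5) = (p + 2)*(p^2 - 2*p - 3) = (p + 1)*(p + 2)*(p - 3)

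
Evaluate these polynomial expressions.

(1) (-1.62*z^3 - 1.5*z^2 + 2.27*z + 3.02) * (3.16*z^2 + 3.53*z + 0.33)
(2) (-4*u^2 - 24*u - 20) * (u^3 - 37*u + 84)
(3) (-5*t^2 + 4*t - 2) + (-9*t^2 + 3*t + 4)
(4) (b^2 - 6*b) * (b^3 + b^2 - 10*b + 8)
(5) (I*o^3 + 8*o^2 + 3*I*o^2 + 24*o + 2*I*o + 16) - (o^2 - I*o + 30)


(1) = -5.1192*z^5 - 10.4586*z^4 + 1.3436*z^3 + 17.0613*z^2 + 11.4097*z + 0.9966
(2) = -4*u^5 - 24*u^4 + 128*u^3 + 552*u^2 - 1276*u - 1680
(3) = -14*t^2 + 7*t + 2
(4) = b^5 - 5*b^4 - 16*b^3 + 68*b^2 - 48*b
(5) = I*o^3 + 7*o^2 + 3*I*o^2 + 24*o + 3*I*o - 14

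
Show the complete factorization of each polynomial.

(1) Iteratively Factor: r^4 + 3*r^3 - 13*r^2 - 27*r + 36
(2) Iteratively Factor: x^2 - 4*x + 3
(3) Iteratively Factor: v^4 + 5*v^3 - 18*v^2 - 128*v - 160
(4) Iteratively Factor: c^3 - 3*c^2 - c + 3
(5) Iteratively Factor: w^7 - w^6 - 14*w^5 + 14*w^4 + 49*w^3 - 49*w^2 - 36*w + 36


(1) = (r + 3)*(r^3 - 13*r + 12) = (r - 3)*(r + 3)*(r^2 + 3*r - 4) = (r - 3)*(r - 1)*(r + 3)*(r + 4)
(2) = (x - 1)*(x - 3)
(3) = (v + 4)*(v^3 + v^2 - 22*v - 40) = (v + 2)*(v + 4)*(v^2 - v - 20) = (v - 5)*(v + 2)*(v + 4)*(v + 4)
(4) = (c - 3)*(c^2 - 1) = (c - 3)*(c - 1)*(c + 1)
(5) = (w + 1)*(w^6 - 2*w^5 - 12*w^4 + 26*w^3 + 23*w^2 - 72*w + 36) = (w - 1)*(w + 1)*(w^5 - w^4 - 13*w^3 + 13*w^2 + 36*w - 36) = (w - 3)*(w - 1)*(w + 1)*(w^4 + 2*w^3 - 7*w^2 - 8*w + 12) = (w - 3)*(w - 1)*(w + 1)*(w + 3)*(w^3 - w^2 - 4*w + 4) = (w - 3)*(w - 1)^2*(w + 1)*(w + 3)*(w^2 - 4) = (w - 3)*(w - 1)^2*(w + 1)*(w + 2)*(w + 3)*(w - 2)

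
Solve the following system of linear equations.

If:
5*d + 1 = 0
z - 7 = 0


Then:
d = -1/5
z = 7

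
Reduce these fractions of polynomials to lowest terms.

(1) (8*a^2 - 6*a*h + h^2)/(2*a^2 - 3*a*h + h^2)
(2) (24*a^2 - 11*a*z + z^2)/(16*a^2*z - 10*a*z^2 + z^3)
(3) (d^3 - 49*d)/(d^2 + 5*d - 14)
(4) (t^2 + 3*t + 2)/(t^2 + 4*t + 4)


(1) = (4*a - h)/(a - h)
(2) = (-3*a + z)/(-2*a*z + z^2)
(3) = (d^2 - 7*d)/(d - 2)
(4) = (t + 1)/(t + 2)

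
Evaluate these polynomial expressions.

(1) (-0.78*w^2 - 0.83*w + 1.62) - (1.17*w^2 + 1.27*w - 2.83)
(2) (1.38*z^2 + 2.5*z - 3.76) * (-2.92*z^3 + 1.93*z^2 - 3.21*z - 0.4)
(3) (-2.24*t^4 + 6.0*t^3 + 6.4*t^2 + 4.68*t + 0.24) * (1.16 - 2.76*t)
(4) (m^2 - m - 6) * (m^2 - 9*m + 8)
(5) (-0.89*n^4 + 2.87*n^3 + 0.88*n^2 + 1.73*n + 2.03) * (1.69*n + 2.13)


(1) = -1.95*w^2 - 2.1*w + 4.45
(2) = -4.0296*z^5 - 4.6366*z^4 + 11.3744*z^3 - 15.8338*z^2 + 11.0696*z + 1.504
(3) = 6.1824*t^5 - 19.1584*t^4 - 10.704*t^3 - 5.4928*t^2 + 4.7664*t + 0.2784
(4) = m^4 - 10*m^3 + 11*m^2 + 46*m - 48
(5) = -1.5041*n^5 + 2.9546*n^4 + 7.6003*n^3 + 4.7981*n^2 + 7.1156*n + 4.3239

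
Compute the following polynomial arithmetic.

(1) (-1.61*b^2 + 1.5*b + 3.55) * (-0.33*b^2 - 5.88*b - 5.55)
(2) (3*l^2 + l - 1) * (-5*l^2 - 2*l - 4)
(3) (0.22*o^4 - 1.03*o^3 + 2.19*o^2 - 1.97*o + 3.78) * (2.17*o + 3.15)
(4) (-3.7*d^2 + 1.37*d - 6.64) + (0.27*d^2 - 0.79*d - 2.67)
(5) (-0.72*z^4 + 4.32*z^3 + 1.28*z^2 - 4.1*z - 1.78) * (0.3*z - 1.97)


(1) = 0.5313*b^4 + 8.9718*b^3 - 1.056*b^2 - 29.199*b - 19.7025
(2) = -15*l^4 - 11*l^3 - 9*l^2 - 2*l + 4
(3) = 0.4774*o^5 - 1.5421*o^4 + 1.5078*o^3 + 2.6236*o^2 + 1.9971*o + 11.907
(4) = -3.43*d^2 + 0.58*d - 9.31
(5) = -0.216*z^5 + 2.7144*z^4 - 8.1264*z^3 - 3.7516*z^2 + 7.543*z + 3.5066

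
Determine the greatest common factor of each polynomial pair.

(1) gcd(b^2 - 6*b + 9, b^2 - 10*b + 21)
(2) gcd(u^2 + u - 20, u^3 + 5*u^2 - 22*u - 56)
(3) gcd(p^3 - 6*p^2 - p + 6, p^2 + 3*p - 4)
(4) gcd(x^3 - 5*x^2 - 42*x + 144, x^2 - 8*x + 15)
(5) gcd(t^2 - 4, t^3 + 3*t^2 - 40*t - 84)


(1) = b - 3
(2) = u - 4
(3) = p - 1
(4) = x - 3
(5) = t + 2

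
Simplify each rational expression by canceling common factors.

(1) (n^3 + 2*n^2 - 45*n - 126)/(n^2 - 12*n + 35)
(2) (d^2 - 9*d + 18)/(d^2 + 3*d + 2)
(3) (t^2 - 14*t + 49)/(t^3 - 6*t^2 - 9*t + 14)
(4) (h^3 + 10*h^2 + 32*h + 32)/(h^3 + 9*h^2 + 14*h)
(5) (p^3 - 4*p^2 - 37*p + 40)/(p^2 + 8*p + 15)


(1) = (n^2 + 9*n + 18)/(n - 5)
(2) = (d^2 - 9*d + 18)/(d^2 + 3*d + 2)
(3) = (t - 7)/(t^2 + t - 2)
(4) = (h^2 + 8*h + 16)/(h^2 + 7*h)
(5) = (p^2 - 9*p + 8)/(p + 3)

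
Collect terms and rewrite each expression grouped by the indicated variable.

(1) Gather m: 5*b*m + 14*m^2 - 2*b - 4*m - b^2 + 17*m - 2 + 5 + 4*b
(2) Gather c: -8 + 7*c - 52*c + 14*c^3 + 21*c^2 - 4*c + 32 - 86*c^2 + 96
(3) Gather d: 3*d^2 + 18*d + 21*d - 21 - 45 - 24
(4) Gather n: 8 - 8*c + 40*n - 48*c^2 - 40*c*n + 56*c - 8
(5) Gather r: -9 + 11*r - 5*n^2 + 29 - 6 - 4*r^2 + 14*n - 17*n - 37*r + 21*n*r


(1) = -b^2 + 2*b + 14*m^2 + m*(5*b + 13) + 3
(2) = 14*c^3 - 65*c^2 - 49*c + 120
(3) = 3*d^2 + 39*d - 90
(4) = -48*c^2 + 48*c + n*(40 - 40*c)
(5) = -5*n^2 - 3*n - 4*r^2 + r*(21*n - 26) + 14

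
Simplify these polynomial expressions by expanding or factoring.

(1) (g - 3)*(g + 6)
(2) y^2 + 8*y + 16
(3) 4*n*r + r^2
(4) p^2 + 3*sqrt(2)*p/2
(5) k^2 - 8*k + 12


(1) = g^2 + 3*g - 18
(2) = (y + 4)^2
(3) = r*(4*n + r)
(4) = p*(p + 3*sqrt(2)/2)
(5) = (k - 6)*(k - 2)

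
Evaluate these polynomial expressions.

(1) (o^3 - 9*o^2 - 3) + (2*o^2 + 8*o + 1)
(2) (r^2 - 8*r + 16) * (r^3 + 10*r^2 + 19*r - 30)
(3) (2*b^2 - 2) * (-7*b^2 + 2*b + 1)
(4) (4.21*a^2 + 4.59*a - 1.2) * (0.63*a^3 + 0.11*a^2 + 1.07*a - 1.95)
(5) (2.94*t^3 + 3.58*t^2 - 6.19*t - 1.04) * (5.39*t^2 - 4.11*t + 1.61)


(1) = o^3 - 7*o^2 + 8*o - 2
(2) = r^5 + 2*r^4 - 45*r^3 - 22*r^2 + 544*r - 480
(3) = -14*b^4 + 4*b^3 + 16*b^2 - 4*b - 2
(4) = 2.6523*a^5 + 3.3548*a^4 + 4.2536*a^3 - 3.4302*a^2 - 10.2345*a + 2.34
(5) = 15.8466*t^5 + 7.2128*t^4 - 43.3445*t^3 + 25.5991*t^2 - 5.6915*t - 1.6744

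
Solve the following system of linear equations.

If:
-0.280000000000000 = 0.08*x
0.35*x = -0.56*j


Then:
j = 2.19
x = -3.50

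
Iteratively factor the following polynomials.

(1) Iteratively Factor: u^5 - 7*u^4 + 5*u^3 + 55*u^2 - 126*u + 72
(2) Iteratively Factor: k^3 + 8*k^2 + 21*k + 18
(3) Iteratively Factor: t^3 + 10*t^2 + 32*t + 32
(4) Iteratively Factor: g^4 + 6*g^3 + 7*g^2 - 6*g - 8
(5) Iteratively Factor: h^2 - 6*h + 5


(1) = (u - 3)*(u^4 - 4*u^3 - 7*u^2 + 34*u - 24) = (u - 3)*(u - 2)*(u^3 - 2*u^2 - 11*u + 12) = (u - 3)*(u - 2)*(u + 3)*(u^2 - 5*u + 4) = (u - 3)*(u - 2)*(u - 1)*(u + 3)*(u - 4)
(2) = (k + 3)*(k^2 + 5*k + 6) = (k + 2)*(k + 3)*(k + 3)
(3) = (t + 4)*(t^2 + 6*t + 8) = (t + 2)*(t + 4)*(t + 4)
(4) = (g - 1)*(g^3 + 7*g^2 + 14*g + 8) = (g - 1)*(g + 1)*(g^2 + 6*g + 8) = (g - 1)*(g + 1)*(g + 4)*(g + 2)
(5) = (h - 1)*(h - 5)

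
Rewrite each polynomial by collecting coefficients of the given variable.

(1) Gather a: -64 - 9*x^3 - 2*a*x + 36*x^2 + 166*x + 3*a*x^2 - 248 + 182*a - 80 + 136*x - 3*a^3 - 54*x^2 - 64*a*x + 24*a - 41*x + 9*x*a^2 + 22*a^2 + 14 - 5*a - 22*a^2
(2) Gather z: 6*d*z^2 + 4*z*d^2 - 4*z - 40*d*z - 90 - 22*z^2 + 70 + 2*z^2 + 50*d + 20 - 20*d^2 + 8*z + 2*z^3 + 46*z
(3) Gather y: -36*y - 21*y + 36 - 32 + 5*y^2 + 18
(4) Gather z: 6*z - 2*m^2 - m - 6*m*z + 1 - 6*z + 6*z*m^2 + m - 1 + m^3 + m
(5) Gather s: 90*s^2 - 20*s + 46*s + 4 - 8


(1) = -3*a^3 + 9*a^2*x + a*(3*x^2 - 66*x + 201) - 9*x^3 - 18*x^2 + 261*x - 378
(2) = -20*d^2 + 50*d + 2*z^3 + z^2*(6*d - 20) + z*(4*d^2 - 40*d + 50)
(3) = 5*y^2 - 57*y + 22
(4) = m^3 - 2*m^2 + m + z*(6*m^2 - 6*m)
(5) = 90*s^2 + 26*s - 4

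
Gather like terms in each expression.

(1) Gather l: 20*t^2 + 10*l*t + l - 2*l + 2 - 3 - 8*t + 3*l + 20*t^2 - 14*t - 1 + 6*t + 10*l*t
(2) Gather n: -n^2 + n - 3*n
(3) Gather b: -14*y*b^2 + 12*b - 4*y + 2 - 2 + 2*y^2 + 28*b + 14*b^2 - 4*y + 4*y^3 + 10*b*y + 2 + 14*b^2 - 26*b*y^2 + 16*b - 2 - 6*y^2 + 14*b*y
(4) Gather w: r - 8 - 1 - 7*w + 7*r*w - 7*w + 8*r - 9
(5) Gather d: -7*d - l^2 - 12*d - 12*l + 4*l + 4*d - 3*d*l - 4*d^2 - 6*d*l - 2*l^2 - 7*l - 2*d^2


(1) = l*(20*t + 2) + 40*t^2 - 16*t - 2
(2) = -n^2 - 2*n
(3) = b^2*(28 - 14*y) + b*(-26*y^2 + 24*y + 56) + 4*y^3 - 4*y^2 - 8*y
(4) = 9*r + w*(7*r - 14) - 18
(5) = -6*d^2 + d*(-9*l - 15) - 3*l^2 - 15*l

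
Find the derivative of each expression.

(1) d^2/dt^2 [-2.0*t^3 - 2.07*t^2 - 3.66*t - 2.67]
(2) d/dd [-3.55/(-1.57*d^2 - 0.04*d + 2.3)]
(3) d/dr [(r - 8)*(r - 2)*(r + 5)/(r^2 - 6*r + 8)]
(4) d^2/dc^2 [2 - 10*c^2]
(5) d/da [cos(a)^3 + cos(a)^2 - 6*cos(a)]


(1) = -12.0*t - 4.14
(2) = (-11.147*d - 0.142)/(1.57*d^2 + 0.04*d - 2.3)^2
(3) = (r^2 - 8*r + 52)/(r^2 - 8*r + 16)
(4) = -20
(5) = (-3*cos(a)^2 - 2*cos(a) + 6)*sin(a)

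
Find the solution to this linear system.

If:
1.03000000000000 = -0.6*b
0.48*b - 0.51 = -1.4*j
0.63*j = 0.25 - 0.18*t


Then:
b = -1.72
j = 0.95
t = -1.95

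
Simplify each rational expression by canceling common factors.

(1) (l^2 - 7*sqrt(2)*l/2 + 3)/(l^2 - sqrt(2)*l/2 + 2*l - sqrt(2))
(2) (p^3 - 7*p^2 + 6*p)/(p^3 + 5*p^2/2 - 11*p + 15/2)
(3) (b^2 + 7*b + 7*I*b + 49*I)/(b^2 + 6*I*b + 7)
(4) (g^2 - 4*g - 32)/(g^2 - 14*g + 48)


(1) = (4*l - 12*sqrt(2))/(4*l + 8)
(2) = (2*p^2 - 12*p)/(2*p^2 + 7*p - 15)
(3) = (b + 7)/(b - I)
(4) = (g + 4)/(g - 6)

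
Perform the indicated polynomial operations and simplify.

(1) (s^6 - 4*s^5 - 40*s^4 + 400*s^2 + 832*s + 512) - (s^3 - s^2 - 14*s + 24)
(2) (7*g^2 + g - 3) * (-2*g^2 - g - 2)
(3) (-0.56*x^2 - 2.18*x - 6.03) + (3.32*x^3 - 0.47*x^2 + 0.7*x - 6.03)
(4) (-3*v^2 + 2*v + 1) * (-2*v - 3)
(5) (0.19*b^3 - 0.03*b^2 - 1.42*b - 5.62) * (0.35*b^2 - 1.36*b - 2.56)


(1) = s^6 - 4*s^5 - 40*s^4 - s^3 + 401*s^2 + 846*s + 488
(2) = -14*g^4 - 9*g^3 - 9*g^2 + g + 6
(3) = 3.32*x^3 - 1.03*x^2 - 1.48*x - 12.06
(4) = 6*v^3 + 5*v^2 - 8*v - 3
(5) = 0.0665*b^5 - 0.2689*b^4 - 0.9426*b^3 + 0.041*b^2 + 11.2784*b + 14.3872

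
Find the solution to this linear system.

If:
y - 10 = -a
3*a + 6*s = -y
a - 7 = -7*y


Then:
a = 21/2
s = -31/6
y = -1/2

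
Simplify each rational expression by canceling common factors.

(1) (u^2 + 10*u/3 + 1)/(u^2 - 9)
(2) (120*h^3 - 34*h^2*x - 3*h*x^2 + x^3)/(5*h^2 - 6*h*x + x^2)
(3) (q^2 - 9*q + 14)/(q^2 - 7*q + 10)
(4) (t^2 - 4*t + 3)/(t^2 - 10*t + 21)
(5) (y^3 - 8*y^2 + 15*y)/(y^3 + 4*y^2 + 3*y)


(1) = (3*u + 1)/(3*u - 9)
(2) = (-24*h^2 + 2*h*x + x^2)/(-h + x)
(3) = (q - 7)/(q - 5)
(4) = (t - 1)/(t - 7)
(5) = (y^2 - 8*y + 15)/(y^2 + 4*y + 3)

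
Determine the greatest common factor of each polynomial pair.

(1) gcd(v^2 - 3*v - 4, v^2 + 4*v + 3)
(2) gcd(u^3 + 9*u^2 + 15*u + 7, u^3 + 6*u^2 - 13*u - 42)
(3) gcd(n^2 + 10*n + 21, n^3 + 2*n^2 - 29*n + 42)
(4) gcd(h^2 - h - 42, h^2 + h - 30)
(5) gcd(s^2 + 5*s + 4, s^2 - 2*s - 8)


(1) = v + 1
(2) = u + 7
(3) = gcd((n + 3)*(n + 7), (n - 3)*(n - 2)*(n + 7)) = n + 7
(4) = h + 6
(5) = gcd((s + 1)*(s + 4), (s - 4)*(s + 2)) = 1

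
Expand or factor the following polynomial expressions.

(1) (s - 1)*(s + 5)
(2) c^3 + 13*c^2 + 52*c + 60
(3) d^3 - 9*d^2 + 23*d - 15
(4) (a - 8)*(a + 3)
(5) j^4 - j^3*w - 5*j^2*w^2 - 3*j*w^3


(1) = s^2 + 4*s - 5
(2) = (c + 2)*(c + 5)*(c + 6)
(3) = (d - 5)*(d - 3)*(d - 1)
(4) = a^2 - 5*a - 24
(5) = j*(j - 3*w)*(j + w)^2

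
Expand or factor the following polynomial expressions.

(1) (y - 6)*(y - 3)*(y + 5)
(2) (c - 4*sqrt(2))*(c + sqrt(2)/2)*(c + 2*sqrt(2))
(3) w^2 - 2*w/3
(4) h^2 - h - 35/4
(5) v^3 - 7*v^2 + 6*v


(1) = y^3 - 4*y^2 - 27*y + 90
(2) = c^3 - 3*sqrt(2)*c^2/2 - 18*c - 8*sqrt(2)
(3) = w*(w - 2/3)
(4) = (h - 7/2)*(h + 5/2)
(5) = v*(v - 6)*(v - 1)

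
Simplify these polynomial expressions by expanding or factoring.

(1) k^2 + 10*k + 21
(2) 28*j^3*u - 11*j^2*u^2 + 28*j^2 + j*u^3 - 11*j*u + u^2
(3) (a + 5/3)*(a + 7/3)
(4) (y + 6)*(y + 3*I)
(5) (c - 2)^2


(1) = (k + 3)*(k + 7)
(2) = (-7*j + u)*(-4*j + u)*(j*u + 1)
(3) = a^2 + 4*a + 35/9
(4) = y^2 + 6*y + 3*I*y + 18*I
(5) = c^2 - 4*c + 4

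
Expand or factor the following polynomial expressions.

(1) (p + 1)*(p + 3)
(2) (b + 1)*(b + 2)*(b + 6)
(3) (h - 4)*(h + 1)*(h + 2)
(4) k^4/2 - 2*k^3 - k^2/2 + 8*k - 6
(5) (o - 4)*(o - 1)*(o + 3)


(1) = p^2 + 4*p + 3
(2) = b^3 + 9*b^2 + 20*b + 12
(3) = h^3 - h^2 - 10*h - 8
(4) = (k/2 + 1)*(k - 3)*(k - 2)*(k - 1)
(5) = o^3 - 2*o^2 - 11*o + 12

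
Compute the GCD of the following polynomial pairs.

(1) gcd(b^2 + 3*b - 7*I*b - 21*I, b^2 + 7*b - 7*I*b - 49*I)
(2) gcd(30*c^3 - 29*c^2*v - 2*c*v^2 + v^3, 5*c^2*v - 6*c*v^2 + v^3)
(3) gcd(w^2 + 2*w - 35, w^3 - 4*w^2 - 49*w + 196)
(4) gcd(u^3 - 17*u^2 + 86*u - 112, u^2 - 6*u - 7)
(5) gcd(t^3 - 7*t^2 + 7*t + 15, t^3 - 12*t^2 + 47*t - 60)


(1) = b - 7*I
(2) = gcd((-6*c + v)*(-c + v)*(5*c + v), v*(-5*c + v)*(-c + v)) = -c + v
(3) = w + 7
(4) = gcd((u - 8)*(u - 7)*(u - 2), (u - 7)*(u + 1)) = u - 7
(5) = gcd((t - 5)*(t - 3)*(t + 1), (t - 5)*(t - 4)*(t - 3)) = t^2 - 8*t + 15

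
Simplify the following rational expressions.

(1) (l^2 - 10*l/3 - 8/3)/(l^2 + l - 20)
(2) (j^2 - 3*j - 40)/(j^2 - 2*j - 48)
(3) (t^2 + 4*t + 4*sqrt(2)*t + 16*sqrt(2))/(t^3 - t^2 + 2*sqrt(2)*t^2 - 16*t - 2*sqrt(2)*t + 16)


(1) = (3*l + 2)/(3*l + 15)
(2) = (j + 5)/(j + 6)
(3) = (t + 4)/(t^2 + t*(-2*sqrt(2) - 1) + 2*sqrt(2))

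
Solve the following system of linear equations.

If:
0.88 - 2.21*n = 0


Then:
n = 0.40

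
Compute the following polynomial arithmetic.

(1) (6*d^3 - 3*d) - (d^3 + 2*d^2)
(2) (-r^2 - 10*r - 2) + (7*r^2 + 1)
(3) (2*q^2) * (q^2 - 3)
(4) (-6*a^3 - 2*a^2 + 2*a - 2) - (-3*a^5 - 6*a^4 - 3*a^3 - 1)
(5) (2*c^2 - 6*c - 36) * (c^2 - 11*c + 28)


(1) = 5*d^3 - 2*d^2 - 3*d
(2) = 6*r^2 - 10*r - 1
(3) = 2*q^4 - 6*q^2
(4) = 3*a^5 + 6*a^4 - 3*a^3 - 2*a^2 + 2*a - 1
(5) = 2*c^4 - 28*c^3 + 86*c^2 + 228*c - 1008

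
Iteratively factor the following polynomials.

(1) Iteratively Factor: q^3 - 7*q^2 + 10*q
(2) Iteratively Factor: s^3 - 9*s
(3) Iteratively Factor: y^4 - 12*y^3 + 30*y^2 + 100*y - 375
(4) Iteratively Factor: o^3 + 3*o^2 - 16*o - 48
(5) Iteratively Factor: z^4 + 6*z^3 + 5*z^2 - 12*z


(1) = (q - 2)*(q^2 - 5*q) = q*(q - 2)*(q - 5)
(2) = (s - 3)*(s^2 + 3*s) = s*(s - 3)*(s + 3)
(3) = (y - 5)*(y^3 - 7*y^2 - 5*y + 75) = (y - 5)^2*(y^2 - 2*y - 15) = (y - 5)^2*(y + 3)*(y - 5)
(4) = (o + 3)*(o^2 - 16) = (o + 3)*(o + 4)*(o - 4)
(5) = (z - 1)*(z^3 + 7*z^2 + 12*z) = z*(z - 1)*(z^2 + 7*z + 12) = z*(z - 1)*(z + 3)*(z + 4)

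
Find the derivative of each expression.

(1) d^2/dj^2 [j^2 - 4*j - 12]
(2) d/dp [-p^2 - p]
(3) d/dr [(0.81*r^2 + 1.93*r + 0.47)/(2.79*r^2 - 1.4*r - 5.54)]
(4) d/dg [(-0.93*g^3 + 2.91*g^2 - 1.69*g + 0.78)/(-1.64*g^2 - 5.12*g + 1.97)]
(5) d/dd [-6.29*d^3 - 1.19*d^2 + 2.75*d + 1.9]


(1) = 2
(2) = -2*p - 1
(3) = (-6.5187*r^2 - 11.5974*r - 10.0342)/(7.7841*r^4 - 7.812*r^3 - 28.9532*r^2 + 15.512*r + 30.6916)
(4) = (1.5252*g^4 + 9.5232*g^3 - 23.1671*g^2 + 14.0238*g + 0.6643)/(2.6896*g^4 + 16.7936*g^3 + 19.7528*g^2 - 20.1728*g + 3.8809)
(5) = -18.87*d^2 - 2.38*d + 2.75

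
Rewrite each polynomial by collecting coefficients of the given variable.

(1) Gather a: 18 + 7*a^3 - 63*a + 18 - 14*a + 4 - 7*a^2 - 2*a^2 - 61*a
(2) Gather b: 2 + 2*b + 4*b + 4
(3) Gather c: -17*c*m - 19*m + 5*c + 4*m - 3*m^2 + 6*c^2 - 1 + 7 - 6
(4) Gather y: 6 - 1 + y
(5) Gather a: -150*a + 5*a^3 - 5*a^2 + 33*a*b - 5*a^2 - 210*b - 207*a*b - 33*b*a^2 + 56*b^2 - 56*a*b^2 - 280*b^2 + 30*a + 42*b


(1) = 7*a^3 - 9*a^2 - 138*a + 40
(2) = 6*b + 6
(3) = 6*c^2 + c*(5 - 17*m) - 3*m^2 - 15*m
(4) = y + 5
(5) = 5*a^3 + a^2*(-33*b - 10) + a*(-56*b^2 - 174*b - 120) - 224*b^2 - 168*b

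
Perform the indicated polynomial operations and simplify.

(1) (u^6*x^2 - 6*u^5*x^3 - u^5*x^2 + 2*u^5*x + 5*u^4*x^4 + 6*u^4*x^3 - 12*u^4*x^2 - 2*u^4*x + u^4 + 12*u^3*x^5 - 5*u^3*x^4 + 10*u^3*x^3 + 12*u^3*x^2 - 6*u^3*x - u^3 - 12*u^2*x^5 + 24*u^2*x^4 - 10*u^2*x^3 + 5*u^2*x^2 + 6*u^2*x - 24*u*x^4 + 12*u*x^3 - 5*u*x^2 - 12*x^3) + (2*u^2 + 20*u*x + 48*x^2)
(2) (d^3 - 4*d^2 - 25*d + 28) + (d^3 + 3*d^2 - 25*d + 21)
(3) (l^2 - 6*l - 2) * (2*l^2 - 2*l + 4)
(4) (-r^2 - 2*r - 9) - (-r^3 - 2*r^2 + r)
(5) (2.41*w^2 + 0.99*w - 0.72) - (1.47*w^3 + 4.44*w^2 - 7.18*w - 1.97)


(1) = u^6*x^2 - 6*u^5*x^3 - u^5*x^2 + 2*u^5*x + 5*u^4*x^4 + 6*u^4*x^3 - 12*u^4*x^2 - 2*u^4*x + u^4 + 12*u^3*x^5 - 5*u^3*x^4 + 10*u^3*x^3 + 12*u^3*x^2 - 6*u^3*x - u^3 - 12*u^2*x^5 + 24*u^2*x^4 - 10*u^2*x^3 + 5*u^2*x^2 + 6*u^2*x + 2*u^2 - 24*u*x^4 + 12*u*x^3 - 5*u*x^2 + 20*u*x - 12*x^3 + 48*x^2
(2) = 2*d^3 - d^2 - 50*d + 49
(3) = 2*l^4 - 14*l^3 + 12*l^2 - 20*l - 8
(4) = r^3 + r^2 - 3*r - 9
(5) = -1.47*w^3 - 2.03*w^2 + 8.17*w + 1.25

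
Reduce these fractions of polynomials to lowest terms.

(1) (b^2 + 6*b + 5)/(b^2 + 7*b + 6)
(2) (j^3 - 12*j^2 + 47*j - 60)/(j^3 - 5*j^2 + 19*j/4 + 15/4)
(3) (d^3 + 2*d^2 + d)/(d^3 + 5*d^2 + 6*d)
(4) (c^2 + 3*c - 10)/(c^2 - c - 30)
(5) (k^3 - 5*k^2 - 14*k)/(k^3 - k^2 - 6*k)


(1) = (b + 5)/(b + 6)
(2) = (4*j^2 - 36*j + 80)/(4*j^2 - 8*j - 5)
(3) = (d^2 + 2*d + 1)/(d^2 + 5*d + 6)
(4) = (c - 2)/(c - 6)
(5) = (k - 7)/(k - 3)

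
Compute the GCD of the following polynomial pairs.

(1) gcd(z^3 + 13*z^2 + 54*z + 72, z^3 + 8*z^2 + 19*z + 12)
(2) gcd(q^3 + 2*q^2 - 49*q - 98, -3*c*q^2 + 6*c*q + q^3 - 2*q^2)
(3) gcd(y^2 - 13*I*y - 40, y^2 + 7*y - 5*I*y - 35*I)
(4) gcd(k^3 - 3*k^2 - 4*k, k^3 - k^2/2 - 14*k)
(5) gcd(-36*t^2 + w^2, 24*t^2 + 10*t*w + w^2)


(1) = gcd((z + 3)*(z + 4)*(z + 6), (z + 1)*(z + 3)*(z + 4)) = z^2 + 7*z + 12
(2) = gcd((q - 7)*(q + 2)*(q + 7), q*(-3*c + q)*(q - 2)) = 1
(3) = gcd((y - 8*I)*(y - 5*I), (y + 7)*(y - 5*I)) = y - 5*I
(4) = k^2 - 4*k
(5) = gcd((-6*t + w)*(6*t + w), (4*t + w)*(6*t + w)) = 6*t + w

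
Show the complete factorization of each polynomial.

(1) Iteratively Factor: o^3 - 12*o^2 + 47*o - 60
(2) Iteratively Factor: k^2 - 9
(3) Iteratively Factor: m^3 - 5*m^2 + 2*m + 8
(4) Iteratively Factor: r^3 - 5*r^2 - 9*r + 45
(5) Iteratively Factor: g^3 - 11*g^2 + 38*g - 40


(1) = (o - 4)*(o^2 - 8*o + 15) = (o - 5)*(o - 4)*(o - 3)
(2) = (k - 3)*(k + 3)
(3) = (m + 1)*(m^2 - 6*m + 8) = (m - 4)*(m + 1)*(m - 2)
(4) = (r - 3)*(r^2 - 2*r - 15) = (r - 3)*(r + 3)*(r - 5)
(5) = (g - 5)*(g^2 - 6*g + 8) = (g - 5)*(g - 4)*(g - 2)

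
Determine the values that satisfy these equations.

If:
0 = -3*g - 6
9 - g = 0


Then:
No Solution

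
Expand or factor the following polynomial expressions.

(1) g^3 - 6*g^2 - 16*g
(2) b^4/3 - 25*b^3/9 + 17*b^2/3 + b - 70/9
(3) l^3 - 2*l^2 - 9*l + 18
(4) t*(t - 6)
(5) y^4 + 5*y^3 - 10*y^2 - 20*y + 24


(1) = g*(g - 8)*(g + 2)
(2) = (b/3 + 1/3)*(b - 5)*(b - 7/3)*(b - 2)
(3) = (l - 3)*(l - 2)*(l + 3)
(4) = t^2 - 6*t
(5) = (y - 2)*(y - 1)*(y + 2)*(y + 6)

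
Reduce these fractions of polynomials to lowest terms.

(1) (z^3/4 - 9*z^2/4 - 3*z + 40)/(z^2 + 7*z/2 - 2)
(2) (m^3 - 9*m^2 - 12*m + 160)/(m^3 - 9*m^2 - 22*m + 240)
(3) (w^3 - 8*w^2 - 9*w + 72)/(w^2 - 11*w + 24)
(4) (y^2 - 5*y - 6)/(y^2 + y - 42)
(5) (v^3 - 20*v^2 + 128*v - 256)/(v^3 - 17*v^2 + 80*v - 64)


(1) = (z^2 - 13*z + 40)/(4*z - 2)
(2) = (m^2 - m - 20)/(m^2 - m - 30)
(3) = w + 3
(4) = (y + 1)/(y + 7)
(5) = (v - 4)/(v - 1)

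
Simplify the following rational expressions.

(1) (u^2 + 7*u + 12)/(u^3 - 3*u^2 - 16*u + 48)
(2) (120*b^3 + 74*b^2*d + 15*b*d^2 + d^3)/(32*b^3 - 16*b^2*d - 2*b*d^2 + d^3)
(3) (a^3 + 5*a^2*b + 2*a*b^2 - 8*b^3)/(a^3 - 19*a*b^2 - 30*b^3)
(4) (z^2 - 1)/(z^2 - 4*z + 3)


(1) = (u + 3)/(u^2 - 7*u + 12)
(2) = (30*b^2 + 11*b*d + d^2)/(8*b^2 - 6*b*d + d^2)
(3) = (a^2 + 3*a*b - 4*b^2)/(a^2 - 2*a*b - 15*b^2)
(4) = (z + 1)/(z - 3)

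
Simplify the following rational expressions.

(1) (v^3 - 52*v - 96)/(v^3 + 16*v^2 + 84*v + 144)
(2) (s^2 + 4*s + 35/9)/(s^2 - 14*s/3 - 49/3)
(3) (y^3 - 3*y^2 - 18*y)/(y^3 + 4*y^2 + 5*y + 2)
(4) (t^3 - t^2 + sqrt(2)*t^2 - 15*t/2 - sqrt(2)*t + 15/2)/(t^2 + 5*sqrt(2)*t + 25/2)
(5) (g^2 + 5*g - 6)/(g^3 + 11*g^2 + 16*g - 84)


(1) = (v^2 - 6*v - 16)/(v^2 + 10*v + 24)
(2) = (3*s + 5)/(3*s - 21)
(3) = (y^3 - 3*y^2 - 18*y)/(y^3 + 4*y^2 + 5*y + 2)
(4) = (4*t^2 + t*(-6*sqrt(2) - 4) + 6*sqrt(2))/(4*t + 10*sqrt(2))
(5) = (g - 1)/(g^2 + 5*g - 14)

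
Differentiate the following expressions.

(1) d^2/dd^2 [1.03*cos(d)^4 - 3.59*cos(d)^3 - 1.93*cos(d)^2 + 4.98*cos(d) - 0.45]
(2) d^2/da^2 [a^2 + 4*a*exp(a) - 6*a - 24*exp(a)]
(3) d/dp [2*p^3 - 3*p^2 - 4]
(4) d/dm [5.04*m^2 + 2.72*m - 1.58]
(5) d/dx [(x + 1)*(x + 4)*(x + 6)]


(1) = -16.48*cos(d)^4 + 32.31*cos(d)^3 + 20.08*cos(d)^2 - 26.52*cos(d) - 3.86
(2) = 4*a*exp(a) - 16*exp(a) + 2
(3) = 6*p*(p - 1)
(4) = 10.08*m + 2.72
(5) = 3*x^2 + 22*x + 34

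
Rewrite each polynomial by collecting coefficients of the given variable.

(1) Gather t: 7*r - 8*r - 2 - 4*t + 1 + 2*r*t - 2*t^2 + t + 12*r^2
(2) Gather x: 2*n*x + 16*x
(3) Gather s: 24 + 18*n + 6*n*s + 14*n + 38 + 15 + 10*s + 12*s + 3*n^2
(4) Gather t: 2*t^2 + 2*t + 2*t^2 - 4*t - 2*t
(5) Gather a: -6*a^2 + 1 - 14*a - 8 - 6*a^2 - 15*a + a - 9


(1) = 12*r^2 - r - 2*t^2 + t*(2*r - 3) - 1
(2) = x*(2*n + 16)
(3) = 3*n^2 + 32*n + s*(6*n + 22) + 77
(4) = 4*t^2 - 4*t
(5) = -12*a^2 - 28*a - 16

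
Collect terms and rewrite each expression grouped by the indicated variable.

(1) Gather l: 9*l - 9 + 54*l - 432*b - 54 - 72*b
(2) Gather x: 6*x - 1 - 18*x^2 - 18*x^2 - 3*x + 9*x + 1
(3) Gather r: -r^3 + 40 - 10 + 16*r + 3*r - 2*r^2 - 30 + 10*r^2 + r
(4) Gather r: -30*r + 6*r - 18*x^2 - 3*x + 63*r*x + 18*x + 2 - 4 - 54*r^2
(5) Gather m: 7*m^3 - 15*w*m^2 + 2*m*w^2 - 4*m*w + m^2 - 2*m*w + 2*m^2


(1) = -504*b + 63*l - 63
(2) = -36*x^2 + 12*x
(3) = -r^3 + 8*r^2 + 20*r
(4) = -54*r^2 + r*(63*x - 24) - 18*x^2 + 15*x - 2
(5) = 7*m^3 + m^2*(3 - 15*w) + m*(2*w^2 - 6*w)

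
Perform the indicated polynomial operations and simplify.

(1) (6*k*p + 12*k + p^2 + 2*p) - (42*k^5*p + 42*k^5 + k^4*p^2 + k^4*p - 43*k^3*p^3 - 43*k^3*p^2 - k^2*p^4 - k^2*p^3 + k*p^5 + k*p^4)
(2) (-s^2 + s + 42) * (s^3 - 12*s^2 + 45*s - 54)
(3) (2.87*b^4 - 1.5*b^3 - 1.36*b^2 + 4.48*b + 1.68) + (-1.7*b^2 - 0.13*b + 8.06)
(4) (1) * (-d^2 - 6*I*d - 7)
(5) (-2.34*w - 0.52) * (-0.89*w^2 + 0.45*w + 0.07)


(1) = -42*k^5*p - 42*k^5 - k^4*p^2 - k^4*p + 43*k^3*p^3 + 43*k^3*p^2 + k^2*p^4 + k^2*p^3 - k*p^5 - k*p^4 + 6*k*p + 12*k + p^2 + 2*p
(2) = -s^5 + 13*s^4 - 15*s^3 - 405*s^2 + 1836*s - 2268
(3) = 2.87*b^4 - 1.5*b^3 - 3.06*b^2 + 4.35*b + 9.74
(4) = -d^2 - 6*I*d - 7
(5) = 2.0826*w^3 - 0.5902*w^2 - 0.3978*w - 0.0364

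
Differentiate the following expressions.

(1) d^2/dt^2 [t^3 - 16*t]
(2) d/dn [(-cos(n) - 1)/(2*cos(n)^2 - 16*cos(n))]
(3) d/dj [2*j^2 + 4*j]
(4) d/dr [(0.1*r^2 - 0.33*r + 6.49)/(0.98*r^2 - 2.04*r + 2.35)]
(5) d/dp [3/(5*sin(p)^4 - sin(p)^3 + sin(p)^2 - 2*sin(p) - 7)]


(1) = 6*t
(2) = (-sin(n)/2 + 4*sin(n)/cos(n)^2 - tan(n))/(cos(n) - 8)^2
(3) = 4*j + 4
(4) = (0.1194*r^2 - 12.2504*r + 12.4641)/(0.9604*r^4 - 3.9984*r^3 + 8.7676*r^2 - 9.588*r + 5.5225)
(5) = 3*(-20*sin(p)^3 + 3*sin(p)^2 - 2*sin(p) + 2)*cos(p)/(-5*sin(p)^4 + sin(p)^3 - sin(p)^2 + 2*sin(p) + 7)^2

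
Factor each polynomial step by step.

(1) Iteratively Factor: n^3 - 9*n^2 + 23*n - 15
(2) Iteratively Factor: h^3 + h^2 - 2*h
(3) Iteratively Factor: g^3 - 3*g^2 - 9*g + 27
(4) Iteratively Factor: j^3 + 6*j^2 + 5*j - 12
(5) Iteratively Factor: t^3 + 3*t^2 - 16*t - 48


(1) = (n - 1)*(n^2 - 8*n + 15) = (n - 3)*(n - 1)*(n - 5)
(2) = (h)*(h^2 + h - 2) = h*(h - 1)*(h + 2)
(3) = (g - 3)*(g^2 - 9) = (g - 3)*(g + 3)*(g - 3)
(4) = (j + 3)*(j^2 + 3*j - 4) = (j + 3)*(j + 4)*(j - 1)
(5) = (t + 3)*(t^2 - 16) = (t + 3)*(t + 4)*(t - 4)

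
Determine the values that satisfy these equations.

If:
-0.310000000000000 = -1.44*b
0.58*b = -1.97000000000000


Then:
No Solution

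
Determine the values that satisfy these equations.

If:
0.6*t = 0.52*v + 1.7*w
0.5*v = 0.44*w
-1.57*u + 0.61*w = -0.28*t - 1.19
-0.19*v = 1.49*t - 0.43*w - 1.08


Then:
t = 0.76
u = 0.98
v = 0.19
w = 0.21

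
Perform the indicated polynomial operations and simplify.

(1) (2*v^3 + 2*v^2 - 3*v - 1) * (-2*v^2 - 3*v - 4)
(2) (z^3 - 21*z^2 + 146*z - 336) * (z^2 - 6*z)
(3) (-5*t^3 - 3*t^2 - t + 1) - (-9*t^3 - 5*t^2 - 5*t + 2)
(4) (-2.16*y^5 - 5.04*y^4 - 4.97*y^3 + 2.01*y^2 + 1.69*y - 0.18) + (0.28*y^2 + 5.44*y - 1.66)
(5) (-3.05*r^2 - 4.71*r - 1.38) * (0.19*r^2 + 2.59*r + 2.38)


(1) = -4*v^5 - 10*v^4 - 8*v^3 + 3*v^2 + 15*v + 4
(2) = z^5 - 27*z^4 + 272*z^3 - 1212*z^2 + 2016*z
(3) = 4*t^3 + 2*t^2 + 4*t - 1
(4) = -2.16*y^5 - 5.04*y^4 - 4.97*y^3 + 2.29*y^2 + 7.13*y - 1.84
(5) = -0.5795*r^4 - 8.7944*r^3 - 19.7201*r^2 - 14.784*r - 3.2844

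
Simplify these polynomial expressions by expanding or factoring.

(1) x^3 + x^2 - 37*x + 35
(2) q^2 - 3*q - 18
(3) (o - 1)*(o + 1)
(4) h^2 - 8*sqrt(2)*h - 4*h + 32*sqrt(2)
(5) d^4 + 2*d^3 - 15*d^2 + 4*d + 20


(1) = (x - 5)*(x - 1)*(x + 7)
(2) = (q - 6)*(q + 3)
(3) = o^2 - 1
(4) = (h - 4)*(h - 8*sqrt(2))
(5) = (d - 2)^2*(d + 1)*(d + 5)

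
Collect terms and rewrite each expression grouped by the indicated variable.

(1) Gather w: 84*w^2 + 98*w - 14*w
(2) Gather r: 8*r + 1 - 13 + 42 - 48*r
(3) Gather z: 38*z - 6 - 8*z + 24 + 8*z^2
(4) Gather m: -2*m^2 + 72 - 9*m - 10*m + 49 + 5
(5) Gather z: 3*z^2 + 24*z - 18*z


(1) = 84*w^2 + 84*w
(2) = 30 - 40*r
(3) = 8*z^2 + 30*z + 18
(4) = -2*m^2 - 19*m + 126
(5) = 3*z^2 + 6*z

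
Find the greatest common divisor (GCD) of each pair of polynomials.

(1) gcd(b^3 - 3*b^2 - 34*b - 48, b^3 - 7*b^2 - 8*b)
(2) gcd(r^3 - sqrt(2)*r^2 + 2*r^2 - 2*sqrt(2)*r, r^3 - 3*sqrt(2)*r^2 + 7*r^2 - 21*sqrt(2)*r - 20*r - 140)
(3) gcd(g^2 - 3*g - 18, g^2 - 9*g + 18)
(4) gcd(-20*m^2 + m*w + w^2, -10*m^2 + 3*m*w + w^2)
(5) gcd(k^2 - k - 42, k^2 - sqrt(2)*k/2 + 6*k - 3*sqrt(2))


(1) = b - 8
(2) = gcd(r*(r + 2)*(r - sqrt(2)), (r + 7)*(r - 5*sqrt(2))*(r + 2*sqrt(2))) = 1
(3) = g - 6
(4) = gcd((-4*m + w)*(5*m + w), (-2*m + w)*(5*m + w)) = 5*m + w
(5) = gcd((k - 7)*(k + 6), (k + 6)*(k - sqrt(2)/2)) = k + 6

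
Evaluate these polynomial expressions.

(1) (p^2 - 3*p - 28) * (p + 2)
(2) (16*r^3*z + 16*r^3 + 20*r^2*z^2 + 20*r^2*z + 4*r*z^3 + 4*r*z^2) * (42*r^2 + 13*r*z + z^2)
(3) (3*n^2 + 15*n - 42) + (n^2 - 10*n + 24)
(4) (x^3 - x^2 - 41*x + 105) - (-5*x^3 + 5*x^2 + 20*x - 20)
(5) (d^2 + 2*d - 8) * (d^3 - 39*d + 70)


(1) = p^3 - p^2 - 34*p - 56
(2) = 672*r^5*z + 672*r^5 + 1048*r^4*z^2 + 1048*r^4*z + 444*r^3*z^3 + 444*r^3*z^2 + 72*r^2*z^4 + 72*r^2*z^3 + 4*r*z^5 + 4*r*z^4
(3) = 4*n^2 + 5*n - 18
(4) = 6*x^3 - 6*x^2 - 61*x + 125
(5) = d^5 + 2*d^4 - 47*d^3 - 8*d^2 + 452*d - 560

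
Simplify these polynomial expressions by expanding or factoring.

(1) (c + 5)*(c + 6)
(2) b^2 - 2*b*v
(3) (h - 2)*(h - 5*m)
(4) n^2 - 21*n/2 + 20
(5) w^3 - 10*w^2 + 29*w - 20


(1) = c^2 + 11*c + 30
(2) = b*(b - 2*v)
(3) = h^2 - 5*h*m - 2*h + 10*m
(4) = (n - 8)*(n - 5/2)
(5) = (w - 5)*(w - 4)*(w - 1)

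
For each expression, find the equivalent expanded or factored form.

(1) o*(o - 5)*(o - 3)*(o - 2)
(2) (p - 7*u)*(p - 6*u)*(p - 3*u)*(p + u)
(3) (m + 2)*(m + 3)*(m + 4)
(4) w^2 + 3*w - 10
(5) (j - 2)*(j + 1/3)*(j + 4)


(1) = o^4 - 10*o^3 + 31*o^2 - 30*o
(2) = p^4 - 15*p^3*u + 65*p^2*u^2 - 45*p*u^3 - 126*u^4
(3) = m^3 + 9*m^2 + 26*m + 24
(4) = (w - 2)*(w + 5)
(5) = j^3 + 7*j^2/3 - 22*j/3 - 8/3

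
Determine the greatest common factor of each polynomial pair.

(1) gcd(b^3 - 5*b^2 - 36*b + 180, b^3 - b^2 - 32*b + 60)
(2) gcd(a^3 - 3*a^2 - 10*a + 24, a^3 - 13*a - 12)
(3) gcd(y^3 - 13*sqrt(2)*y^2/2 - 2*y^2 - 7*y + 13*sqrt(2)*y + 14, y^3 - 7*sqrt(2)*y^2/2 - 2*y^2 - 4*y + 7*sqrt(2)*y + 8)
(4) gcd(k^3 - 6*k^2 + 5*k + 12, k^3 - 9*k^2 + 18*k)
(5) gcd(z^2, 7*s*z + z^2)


(1) = gcd((b - 6)*(b - 5)*(b + 6), (b - 5)*(b - 2)*(b + 6)) = b^2 + b - 30
(2) = a^2 - a - 12
(3) = y^2 + y*(-2 + sqrt(2)/2) - sqrt(2)
(4) = k - 3
(5) = z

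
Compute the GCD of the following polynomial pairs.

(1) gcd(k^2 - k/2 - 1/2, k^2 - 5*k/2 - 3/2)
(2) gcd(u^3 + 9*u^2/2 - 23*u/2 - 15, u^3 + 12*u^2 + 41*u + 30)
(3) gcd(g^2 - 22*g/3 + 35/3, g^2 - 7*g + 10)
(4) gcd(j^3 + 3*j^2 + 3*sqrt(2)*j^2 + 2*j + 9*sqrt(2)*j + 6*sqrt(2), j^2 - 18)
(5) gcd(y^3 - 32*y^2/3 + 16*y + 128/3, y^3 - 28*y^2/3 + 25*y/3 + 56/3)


(1) = k + 1/2
(2) = u^2 + 7*u + 6
(3) = gcd((g - 5)*(g - 7/3), (g - 5)*(g - 2)) = g - 5
(4) = gcd((j + 1)*(j + 2)*(j + 3*sqrt(2)), (j - 3*sqrt(2))*(j + 3*sqrt(2))) = j + 3*sqrt(2)
(5) = gcd((y - 8)*(y - 4)*(y + 4/3), (y - 8)*(y - 7/3)*(y + 1)) = y - 8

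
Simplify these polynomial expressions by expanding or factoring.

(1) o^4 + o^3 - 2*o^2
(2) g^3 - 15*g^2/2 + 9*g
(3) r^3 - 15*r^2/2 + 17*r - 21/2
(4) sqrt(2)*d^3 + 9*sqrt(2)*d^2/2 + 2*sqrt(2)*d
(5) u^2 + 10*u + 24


(1) = o^2*(o - 1)*(o + 2)
(2) = g*(g - 6)*(g - 3/2)
(3) = (r - 7/2)*(r - 3)*(r - 1)
(4) = d*(d + 4)*(sqrt(2)*d + sqrt(2)/2)
(5) = (u + 4)*(u + 6)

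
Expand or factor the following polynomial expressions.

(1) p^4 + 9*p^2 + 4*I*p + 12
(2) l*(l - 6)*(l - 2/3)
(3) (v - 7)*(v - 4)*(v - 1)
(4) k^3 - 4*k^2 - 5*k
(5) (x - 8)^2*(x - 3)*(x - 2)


(1) = (p - 3*I)*(p - I)*(p + 2*I)^2
(2) = l^3 - 20*l^2/3 + 4*l
(3) = v^3 - 12*v^2 + 39*v - 28
(4) = k*(k - 5)*(k + 1)
(5) = x^4 - 21*x^3 + 150*x^2 - 416*x + 384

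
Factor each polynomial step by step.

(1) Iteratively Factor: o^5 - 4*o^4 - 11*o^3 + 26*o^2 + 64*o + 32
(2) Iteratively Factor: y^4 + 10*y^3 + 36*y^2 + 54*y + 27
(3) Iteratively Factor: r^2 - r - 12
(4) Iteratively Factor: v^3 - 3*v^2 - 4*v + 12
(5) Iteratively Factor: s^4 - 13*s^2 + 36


(1) = (o - 4)*(o^4 - 11*o^2 - 18*o - 8) = (o - 4)^2*(o^3 + 4*o^2 + 5*o + 2) = (o - 4)^2*(o + 2)*(o^2 + 2*o + 1) = (o - 4)^2*(o + 1)*(o + 2)*(o + 1)
(2) = (y + 3)*(y^3 + 7*y^2 + 15*y + 9) = (y + 3)^2*(y^2 + 4*y + 3) = (y + 3)^3*(y + 1)
(3) = (r + 3)*(r - 4)
(4) = (v - 2)*(v^2 - v - 6) = (v - 3)*(v - 2)*(v + 2)
(5) = (s + 3)*(s^3 - 3*s^2 - 4*s + 12) = (s - 2)*(s + 3)*(s^2 - s - 6) = (s - 2)*(s + 2)*(s + 3)*(s - 3)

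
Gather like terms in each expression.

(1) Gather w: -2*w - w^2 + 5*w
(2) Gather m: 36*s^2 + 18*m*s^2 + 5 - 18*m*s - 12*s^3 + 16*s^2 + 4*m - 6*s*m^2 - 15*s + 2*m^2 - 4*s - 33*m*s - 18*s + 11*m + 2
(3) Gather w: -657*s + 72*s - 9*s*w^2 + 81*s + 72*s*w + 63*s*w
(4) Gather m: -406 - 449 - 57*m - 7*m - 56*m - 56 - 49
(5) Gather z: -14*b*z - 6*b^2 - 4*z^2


(1) = -w^2 + 3*w
(2) = m^2*(2 - 6*s) + m*(18*s^2 - 51*s + 15) - 12*s^3 + 52*s^2 - 37*s + 7
(3) = -9*s*w^2 + 135*s*w - 504*s
(4) = -120*m - 960
(5) = -6*b^2 - 14*b*z - 4*z^2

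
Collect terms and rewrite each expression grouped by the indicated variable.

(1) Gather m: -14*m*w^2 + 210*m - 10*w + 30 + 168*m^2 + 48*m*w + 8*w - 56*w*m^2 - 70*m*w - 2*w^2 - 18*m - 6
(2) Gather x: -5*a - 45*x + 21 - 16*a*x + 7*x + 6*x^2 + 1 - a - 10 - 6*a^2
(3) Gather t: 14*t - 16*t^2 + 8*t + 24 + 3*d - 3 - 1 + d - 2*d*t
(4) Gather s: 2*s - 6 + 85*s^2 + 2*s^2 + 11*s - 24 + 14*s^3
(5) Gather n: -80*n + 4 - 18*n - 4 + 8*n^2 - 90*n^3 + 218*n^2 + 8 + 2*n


(1) = m^2*(168 - 56*w) + m*(-14*w^2 - 22*w + 192) - 2*w^2 - 2*w + 24
(2) = -6*a^2 - 6*a + 6*x^2 + x*(-16*a - 38) + 12
(3) = 4*d - 16*t^2 + t*(22 - 2*d) + 20
(4) = 14*s^3 + 87*s^2 + 13*s - 30
(5) = -90*n^3 + 226*n^2 - 96*n + 8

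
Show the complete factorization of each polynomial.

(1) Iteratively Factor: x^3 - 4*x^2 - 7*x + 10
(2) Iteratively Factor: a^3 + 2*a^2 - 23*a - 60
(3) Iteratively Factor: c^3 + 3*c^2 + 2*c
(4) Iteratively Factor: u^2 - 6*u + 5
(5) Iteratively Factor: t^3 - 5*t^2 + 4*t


(1) = (x + 2)*(x^2 - 6*x + 5) = (x - 1)*(x + 2)*(x - 5)
(2) = (a + 4)*(a^2 - 2*a - 15) = (a + 3)*(a + 4)*(a - 5)
(3) = (c)*(c^2 + 3*c + 2) = c*(c + 2)*(c + 1)
(4) = (u - 1)*(u - 5)
(5) = (t - 1)*(t^2 - 4*t) = t*(t - 1)*(t - 4)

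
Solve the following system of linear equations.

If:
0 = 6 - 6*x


Then:
x = 1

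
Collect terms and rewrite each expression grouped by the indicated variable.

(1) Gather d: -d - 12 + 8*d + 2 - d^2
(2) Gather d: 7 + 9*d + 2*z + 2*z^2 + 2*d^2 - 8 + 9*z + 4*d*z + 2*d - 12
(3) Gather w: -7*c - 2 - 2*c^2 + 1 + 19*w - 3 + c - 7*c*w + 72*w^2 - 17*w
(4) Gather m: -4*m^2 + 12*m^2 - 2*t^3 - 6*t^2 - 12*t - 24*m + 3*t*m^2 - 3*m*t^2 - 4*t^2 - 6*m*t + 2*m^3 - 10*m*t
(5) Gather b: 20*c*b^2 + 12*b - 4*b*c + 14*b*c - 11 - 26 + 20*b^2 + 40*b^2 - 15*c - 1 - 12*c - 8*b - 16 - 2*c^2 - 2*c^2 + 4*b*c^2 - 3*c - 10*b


(1) = -d^2 + 7*d - 10
(2) = 2*d^2 + d*(4*z + 11) + 2*z^2 + 11*z - 13
(3) = -2*c^2 - 6*c + 72*w^2 + w*(2 - 7*c) - 4
(4) = 2*m^3 + m^2*(3*t + 8) + m*(-3*t^2 - 16*t - 24) - 2*t^3 - 10*t^2 - 12*t
(5) = b^2*(20*c + 60) + b*(4*c^2 + 10*c - 6) - 4*c^2 - 30*c - 54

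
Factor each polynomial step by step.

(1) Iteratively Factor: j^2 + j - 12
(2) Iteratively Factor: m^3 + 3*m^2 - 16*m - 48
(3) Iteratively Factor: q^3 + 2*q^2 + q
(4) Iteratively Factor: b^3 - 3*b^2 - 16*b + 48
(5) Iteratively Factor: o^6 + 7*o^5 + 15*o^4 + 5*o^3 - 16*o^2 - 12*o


(1) = (j + 4)*(j - 3)
(2) = (m - 4)*(m^2 + 7*m + 12) = (m - 4)*(m + 3)*(m + 4)
(3) = (q + 1)*(q^2 + q) = q*(q + 1)*(q + 1)
(4) = (b - 3)*(b^2 - 16) = (b - 4)*(b - 3)*(b + 4)
(5) = (o + 2)*(o^5 + 5*o^4 + 5*o^3 - 5*o^2 - 6*o) = (o - 1)*(o + 2)*(o^4 + 6*o^3 + 11*o^2 + 6*o) = o*(o - 1)*(o + 2)*(o^3 + 6*o^2 + 11*o + 6) = o*(o - 1)*(o + 2)*(o + 3)*(o^2 + 3*o + 2) = o*(o - 1)*(o + 2)^2*(o + 3)*(o + 1)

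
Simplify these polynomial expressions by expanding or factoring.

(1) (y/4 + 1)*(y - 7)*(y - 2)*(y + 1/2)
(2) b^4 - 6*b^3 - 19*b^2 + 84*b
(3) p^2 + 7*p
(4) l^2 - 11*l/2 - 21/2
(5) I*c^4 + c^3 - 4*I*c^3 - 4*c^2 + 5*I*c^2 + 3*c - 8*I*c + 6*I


(1) = y^4/4 - 9*y^3/8 - 49*y^2/8 + 45*y/4 + 7
(2) = b*(b - 7)*(b - 3)*(b + 4)
(3) = p*(p + 7)
(4) = (l - 7)*(l + 3/2)
(5) = (c - 3)*(c - 2*I)*(c + I)*(I*c - I)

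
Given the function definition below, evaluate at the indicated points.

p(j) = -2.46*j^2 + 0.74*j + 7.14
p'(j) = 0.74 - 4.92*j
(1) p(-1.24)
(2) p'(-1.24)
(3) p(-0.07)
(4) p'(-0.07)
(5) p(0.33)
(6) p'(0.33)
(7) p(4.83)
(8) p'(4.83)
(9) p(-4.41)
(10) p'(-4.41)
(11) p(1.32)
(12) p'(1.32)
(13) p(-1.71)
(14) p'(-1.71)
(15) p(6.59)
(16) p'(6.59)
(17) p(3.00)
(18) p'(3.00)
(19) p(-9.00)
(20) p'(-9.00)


(1) = 2.44
(2) = 6.84
(3) = 7.08
(4) = 1.08
(5) = 7.12
(6) = -0.88
(7) = -46.67
(8) = -23.02
(9) = -43.97
(10) = 22.44
(11) = 3.83
(12) = -5.75
(13) = -1.32
(14) = 9.15
(15) = -94.82
(16) = -31.68
(17) = -12.78
(18) = -14.02
(19) = -198.78
(20) = 45.02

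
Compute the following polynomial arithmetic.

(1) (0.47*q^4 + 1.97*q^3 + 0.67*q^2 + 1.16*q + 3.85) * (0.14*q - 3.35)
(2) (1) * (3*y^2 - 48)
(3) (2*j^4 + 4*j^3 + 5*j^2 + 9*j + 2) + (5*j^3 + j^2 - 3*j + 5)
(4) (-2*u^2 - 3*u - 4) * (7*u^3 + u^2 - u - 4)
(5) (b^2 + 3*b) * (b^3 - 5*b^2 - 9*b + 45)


(1) = 0.0658*q^5 - 1.2987*q^4 - 6.5057*q^3 - 2.0821*q^2 - 3.347*q - 12.8975
(2) = 3*y^2 - 48
(3) = 2*j^4 + 9*j^3 + 6*j^2 + 6*j + 7
(4) = -14*u^5 - 23*u^4 - 29*u^3 + 7*u^2 + 16*u + 16
(5) = b^5 - 2*b^4 - 24*b^3 + 18*b^2 + 135*b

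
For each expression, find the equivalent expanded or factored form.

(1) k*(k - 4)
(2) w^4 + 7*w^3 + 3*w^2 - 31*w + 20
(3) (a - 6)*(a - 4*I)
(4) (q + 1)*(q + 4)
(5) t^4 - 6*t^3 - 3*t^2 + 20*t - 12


(1) = k^2 - 4*k
(2) = (w - 1)^2*(w + 4)*(w + 5)
(3) = a^2 - 6*a - 4*I*a + 24*I
(4) = q^2 + 5*q + 4
(5) = (t - 6)*(t - 1)^2*(t + 2)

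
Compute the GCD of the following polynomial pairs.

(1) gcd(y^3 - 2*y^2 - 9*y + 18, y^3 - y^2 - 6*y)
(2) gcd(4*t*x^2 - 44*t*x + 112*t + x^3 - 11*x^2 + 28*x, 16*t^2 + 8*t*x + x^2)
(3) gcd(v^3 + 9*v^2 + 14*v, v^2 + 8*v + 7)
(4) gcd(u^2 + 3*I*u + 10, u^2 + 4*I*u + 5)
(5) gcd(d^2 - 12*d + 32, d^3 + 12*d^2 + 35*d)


(1) = y - 3
(2) = 4*t + x
(3) = gcd(v*(v + 2)*(v + 7), (v + 1)*(v + 7)) = v + 7
(4) = u + 5*I
(5) = gcd((d - 8)*(d - 4), d*(d + 5)*(d + 7)) = 1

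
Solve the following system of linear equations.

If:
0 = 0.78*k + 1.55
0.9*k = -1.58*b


Then:
b = 1.13
k = -1.99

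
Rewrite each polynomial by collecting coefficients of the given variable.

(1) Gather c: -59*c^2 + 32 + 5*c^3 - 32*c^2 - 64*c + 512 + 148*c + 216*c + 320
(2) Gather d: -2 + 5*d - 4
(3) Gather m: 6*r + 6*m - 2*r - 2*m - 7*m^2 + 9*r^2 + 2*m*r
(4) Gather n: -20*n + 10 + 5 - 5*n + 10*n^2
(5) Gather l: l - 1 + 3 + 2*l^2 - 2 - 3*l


(1) = 5*c^3 - 91*c^2 + 300*c + 864
(2) = 5*d - 6
(3) = -7*m^2 + m*(2*r + 4) + 9*r^2 + 4*r
(4) = 10*n^2 - 25*n + 15
(5) = 2*l^2 - 2*l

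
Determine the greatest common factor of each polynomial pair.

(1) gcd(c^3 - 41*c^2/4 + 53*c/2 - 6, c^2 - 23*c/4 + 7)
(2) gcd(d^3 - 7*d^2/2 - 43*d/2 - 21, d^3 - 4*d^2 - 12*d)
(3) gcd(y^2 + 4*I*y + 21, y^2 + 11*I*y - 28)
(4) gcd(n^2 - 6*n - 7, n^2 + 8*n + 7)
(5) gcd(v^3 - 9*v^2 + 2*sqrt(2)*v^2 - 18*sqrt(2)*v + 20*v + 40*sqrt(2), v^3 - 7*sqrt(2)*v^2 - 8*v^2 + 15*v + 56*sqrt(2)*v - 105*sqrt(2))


(1) = c - 4
(2) = d + 2
(3) = y + 7*I
(4) = n + 1
(5) = gcd((v - 5)*(v - 4)*(v + 2*sqrt(2)), (v - 5)*(v - 3)*(v - 7*sqrt(2))) = v - 5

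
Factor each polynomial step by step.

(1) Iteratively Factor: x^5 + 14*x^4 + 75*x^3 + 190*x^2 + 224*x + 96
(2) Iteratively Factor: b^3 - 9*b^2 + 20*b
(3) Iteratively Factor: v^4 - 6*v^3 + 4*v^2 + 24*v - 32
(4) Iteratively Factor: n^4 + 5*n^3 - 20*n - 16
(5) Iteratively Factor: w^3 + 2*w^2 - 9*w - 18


(1) = (x + 1)*(x^4 + 13*x^3 + 62*x^2 + 128*x + 96) = (x + 1)*(x + 4)*(x^3 + 9*x^2 + 26*x + 24) = (x + 1)*(x + 4)^2*(x^2 + 5*x + 6) = (x + 1)*(x + 3)*(x + 4)^2*(x + 2)
(2) = (b - 4)*(b^2 - 5*b) = b*(b - 4)*(b - 5)
(3) = (v - 2)*(v^3 - 4*v^2 - 4*v + 16) = (v - 4)*(v - 2)*(v^2 - 4) = (v - 4)*(v - 2)*(v + 2)*(v - 2)
(4) = (n - 2)*(n^3 + 7*n^2 + 14*n + 8) = (n - 2)*(n + 4)*(n^2 + 3*n + 2) = (n - 2)*(n + 1)*(n + 4)*(n + 2)
(5) = (w - 3)*(w^2 + 5*w + 6) = (w - 3)*(w + 2)*(w + 3)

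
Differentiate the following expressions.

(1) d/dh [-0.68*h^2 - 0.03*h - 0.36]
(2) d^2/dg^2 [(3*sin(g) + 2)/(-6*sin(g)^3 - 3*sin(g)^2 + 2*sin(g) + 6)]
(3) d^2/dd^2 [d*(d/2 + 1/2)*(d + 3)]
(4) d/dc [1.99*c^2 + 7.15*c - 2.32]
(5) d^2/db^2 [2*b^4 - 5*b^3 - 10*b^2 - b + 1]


(1) = -1.36*h - 0.03
(2) = (432*sin(g)^7 + 810*sin(g)^6 - 81*sin(g)^5 + 258*sin(g)^4 + 234*sin(g)^3 - 1144*sin(g)^2 - 600*sin(g) - 16)/(6*sin(g)^3 + 3*sin(g)^2 - 2*sin(g) - 6)^3
(3) = 3*d + 4
(4) = 3.98*c + 7.15
(5) = 24*b^2 - 30*b - 20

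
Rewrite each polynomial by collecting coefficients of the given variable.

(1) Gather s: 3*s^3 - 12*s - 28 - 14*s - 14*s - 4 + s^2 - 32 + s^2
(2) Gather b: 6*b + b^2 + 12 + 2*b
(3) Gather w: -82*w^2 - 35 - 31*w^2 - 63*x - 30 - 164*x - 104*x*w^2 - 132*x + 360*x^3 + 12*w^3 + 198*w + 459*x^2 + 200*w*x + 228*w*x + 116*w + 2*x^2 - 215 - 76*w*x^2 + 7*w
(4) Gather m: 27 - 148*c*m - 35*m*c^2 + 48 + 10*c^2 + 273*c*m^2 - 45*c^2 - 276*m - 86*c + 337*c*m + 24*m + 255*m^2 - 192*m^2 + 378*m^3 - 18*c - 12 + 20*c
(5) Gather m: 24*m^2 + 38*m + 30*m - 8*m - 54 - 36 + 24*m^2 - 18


(1) = 3*s^3 + 2*s^2 - 40*s - 64
(2) = b^2 + 8*b + 12
(3) = 12*w^3 + w^2*(-104*x - 113) + w*(-76*x^2 + 428*x + 321) + 360*x^3 + 461*x^2 - 359*x - 280
(4) = -35*c^2 - 84*c + 378*m^3 + m^2*(273*c + 63) + m*(-35*c^2 + 189*c - 252) + 63
(5) = 48*m^2 + 60*m - 108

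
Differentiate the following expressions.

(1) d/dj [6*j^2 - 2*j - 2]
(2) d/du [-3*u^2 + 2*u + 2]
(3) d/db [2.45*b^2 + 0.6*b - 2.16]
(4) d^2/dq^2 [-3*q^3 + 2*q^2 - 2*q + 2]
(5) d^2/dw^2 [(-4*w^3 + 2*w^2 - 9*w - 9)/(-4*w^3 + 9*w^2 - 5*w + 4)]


(1) = 12*j - 2
(2) = 2 - 6*u
(3) = 4.9*b + 0.6
(4) = 4 - 18*q
(5) = 2*(112*w^6 + 192*w^5 + 396*w^4 - 2401*w^3 + 3567*w^2 - 1563*w + 49)/(64*w^9 - 432*w^8 + 1212*w^7 - 2001*w^6 + 2379*w^5 - 2127*w^4 + 1397*w^3 - 732*w^2 + 240*w - 64)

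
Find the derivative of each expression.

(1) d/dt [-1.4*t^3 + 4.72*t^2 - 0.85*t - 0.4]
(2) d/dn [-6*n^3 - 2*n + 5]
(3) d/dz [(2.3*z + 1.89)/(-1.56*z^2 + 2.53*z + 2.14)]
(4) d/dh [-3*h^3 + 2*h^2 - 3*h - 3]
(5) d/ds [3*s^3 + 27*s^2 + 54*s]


(1) = -4.2*t^2 + 9.44*t - 0.85
(2) = -18*n^2 - 2
(3) = (3.588*z^2 + 5.8968*z + 0.1403)/(2.4336*z^4 - 7.8936*z^3 - 0.2759*z^2 + 10.8284*z + 4.5796)
(4) = -9*h^2 + 4*h - 3
(5) = 9*s^2 + 54*s + 54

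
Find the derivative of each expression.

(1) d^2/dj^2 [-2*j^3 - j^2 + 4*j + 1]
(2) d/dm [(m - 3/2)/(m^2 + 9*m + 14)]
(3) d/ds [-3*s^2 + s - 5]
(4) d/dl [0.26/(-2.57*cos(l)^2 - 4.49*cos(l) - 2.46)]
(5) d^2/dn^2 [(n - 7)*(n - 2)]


(1) = -12*j - 2
(2) = (-m^2 + 3*m + 55/2)/(m^4 + 18*m^3 + 109*m^2 + 252*m + 196)
(3) = 1 - 6*s
(4) = -(1.3364*cos(l) + 1.1674)*sin(l)/(2.57*cos(l)^2 + 4.49*cos(l) + 2.46)^2
(5) = 2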